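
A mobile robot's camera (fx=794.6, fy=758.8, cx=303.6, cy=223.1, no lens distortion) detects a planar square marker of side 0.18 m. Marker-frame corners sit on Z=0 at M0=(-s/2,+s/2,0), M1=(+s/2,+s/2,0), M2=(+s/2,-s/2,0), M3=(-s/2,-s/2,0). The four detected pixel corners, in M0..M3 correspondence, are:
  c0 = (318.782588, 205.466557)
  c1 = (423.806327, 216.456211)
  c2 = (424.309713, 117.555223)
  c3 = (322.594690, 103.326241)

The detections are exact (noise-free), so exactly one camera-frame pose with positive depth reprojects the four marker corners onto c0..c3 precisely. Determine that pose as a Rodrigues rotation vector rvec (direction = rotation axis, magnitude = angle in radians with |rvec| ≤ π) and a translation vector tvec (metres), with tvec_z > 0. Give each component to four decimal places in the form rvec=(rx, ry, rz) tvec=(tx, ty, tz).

Intrinsics K: fx=794.6, fy=758.8, cx=303.6, cy=223.1
Marker side s = 0.18 m; corners in marker frame (Z=0):
  M0 = (-0.0900, +0.0900, 0)
  M1 = (+0.0900, +0.0900, 0)
  M2 = (+0.0900, -0.0900, 0)
  M3 = (-0.0900, -0.0900, 0)
Detected image corners:
  c0 = (318.782588, 205.466557) px
  c1 = (423.806327, 216.456211) px
  c2 = (424.309713, 117.555223) px
  c3 = (322.594690, 103.326241) px
Planar DLT: solve 8×8 A·h = b for H (H[2,2]=1):
  H  [+648.90746 -76.47809 +373.32429]
  H  [+102.46296 +530.38225 +160.02958]
  H  [+0.20081 -0.17363 +1.00000]
B = K⁻¹H; ‖b₁‖=0.770443, ‖b₂‖=0.770443; λ = 2/(‖b₁‖+‖b₂‖) = 1.297954, sign → tz>0 ⇒ λ=+1.297954
r₁ = λ·B[:,0] = (+0.96038,+0.09863,+0.26064); r₂ = λ·B[:,1] = (-0.03882,+0.97350,-0.22537)
r₃ = r₁×r₂ = (-0.27597,+0.20632,+0.93876); SVD([r₁ r₂ r₃]) → R = UVᵀ:
  R  [+0.96038 -0.03882 -0.27597]
  R  [+0.09863 +0.97350 +0.20632]
  R  [+0.26064 -0.22537 +0.93876]
t = (+0.11389, -0.10788, +1.29795) m
tr R = 2.872645; θ = arccos((tr R − 1)/2) = 0.358790 rad = 20.557°
axis k = ((R−Rᵀ)₃₂, (R−Rᵀ)₁₃, (R−Rᵀ)₂₁) / (2 sinθ) = (-0.614700, -0.764093, +0.195717)
rvec = θ·k = (-0.220548, -0.274149, +0.070221)

rvec=(-0.2205, -0.2741, 0.0702) tvec=(0.1139, -0.1079, 1.2980)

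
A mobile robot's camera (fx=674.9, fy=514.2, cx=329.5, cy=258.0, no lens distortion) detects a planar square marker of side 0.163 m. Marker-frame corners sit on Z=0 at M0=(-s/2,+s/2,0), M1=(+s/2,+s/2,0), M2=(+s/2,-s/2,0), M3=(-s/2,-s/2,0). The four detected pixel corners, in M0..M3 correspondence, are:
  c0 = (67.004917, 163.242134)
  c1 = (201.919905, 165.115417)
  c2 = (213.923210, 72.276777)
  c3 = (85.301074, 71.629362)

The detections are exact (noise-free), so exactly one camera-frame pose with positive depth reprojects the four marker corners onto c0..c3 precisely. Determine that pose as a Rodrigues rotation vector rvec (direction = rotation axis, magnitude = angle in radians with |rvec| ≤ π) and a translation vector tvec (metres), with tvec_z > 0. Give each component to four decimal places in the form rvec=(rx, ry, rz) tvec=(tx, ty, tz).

rvec=(-0.2511, 0.0594, 0.0372) tvec=(-0.2277, -0.2246, 0.8186)

Intrinsics K: fx=674.9, fy=514.2, cx=329.5, cy=258.0
Marker side s = 0.163 m; corners in marker frame (Z=0):
  M0 = (-0.0815, +0.0815, 0)
  M1 = (+0.0815, +0.0815, 0)
  M2 = (+0.0815, -0.0815, 0)
  M3 = (-0.0815, -0.0815, 0)
Detected image corners:
  c0 = (67.004917, 163.242134) px
  c1 = (201.919905, 165.115417) px
  c2 = (213.923210, 72.276777) px
  c3 = (85.301074, 71.629362) px
Planar DLT: solve 8×8 A·h = b for H (H[2,2]=1):
  H  [+796.92453 -135.94429 +141.80793]
  H  [-1.50106 +530.13546 +116.92739]
  H  [-0.07742 -0.30189 +1.00000]
B = K⁻¹H; ‖b₁‖=1.221588, ‖b₂‖=1.221588; λ = 2/(‖b₁‖+‖b₂‖) = 0.818607, sign → tz>0 ⇒ λ=+0.818607
r₁ = λ·B[:,0] = (+0.99756,+0.02941,-0.06338); r₂ = λ·B[:,1] = (-0.04424,+0.96797,-0.24713)
r₃ = r₁×r₂ = (+0.05408,+0.24933,+0.96691); SVD([r₁ r₂ r₃]) → R = UVᵀ:
  R  [+0.99756 -0.04424 +0.05408]
  R  [+0.02941 +0.96797 +0.24933]
  R  [-0.06338 -0.24713 +0.96691]
t = (-0.22766, -0.22459, +0.81861) m
tr R = 2.932437; θ = arccos((tr R − 1)/2) = 0.260666 rad = 14.935°
axis k = ((R−Rᵀ)₃₂, (R−Rᵀ)₁₃, (R−Rᵀ)₂₁) / (2 sinθ) = (-0.963151, +0.227872, +0.142881)
rvec = θ·k = (-0.251061, +0.059399, +0.037244)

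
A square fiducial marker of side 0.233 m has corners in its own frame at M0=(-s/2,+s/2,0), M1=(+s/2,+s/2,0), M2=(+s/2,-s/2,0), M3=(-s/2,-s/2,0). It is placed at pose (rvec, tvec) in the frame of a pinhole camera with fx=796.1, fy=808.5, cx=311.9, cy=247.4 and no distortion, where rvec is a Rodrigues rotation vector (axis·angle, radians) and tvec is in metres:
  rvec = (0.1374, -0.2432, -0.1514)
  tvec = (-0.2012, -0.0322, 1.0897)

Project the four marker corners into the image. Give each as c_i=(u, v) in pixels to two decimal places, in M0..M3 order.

c0=(92.75, 323.06) c1=(259.94, 292.03) c2=(235.91, 125.55) c3=(61.78, 149.15)

Intrinsics K: fx=796.1, fy=808.5, cx=311.9, cy=247.4
Marker side s = 0.233 m; corners in marker frame (Z=0):
  M0 = (-0.1165, +0.1165, 0)
  M1 = (+0.1165, +0.1165, 0)
  M2 = (+0.1165, -0.1165, 0)
  M3 = (-0.1165, -0.1165, 0)
rvec = (0.1374, -0.2432, -0.1514), |rvec| = θ = 0.31772 rad = 18.204°
Rodrigues: sinθ=0.31240, 1−cosθ=0.05005; R = I + sinθ·[k]× + (1−cosθ)·[k]×²:
    [+0.95931 +0.13230 -0.24944]
    [-0.16543 +0.97927 -0.11684]
    [+0.22881 +0.15336 +0.96131]
t = (-0.2012, -0.0322, 1.0897) m
M0: Pc = R·M0+t = (-0.29755, +0.10116, +1.08091); u = 796.1·(-0.29755)/1.08091 + 311.9 = 92.7538, v = 808.5·(+0.10116)/1.08091 + 247.4 = 323.0647
M1: Pc = R·M1+t = (-0.07403, +0.06261, +1.13422); u = 796.1·(-0.07403)/1.13422 + 311.9 = 259.9407, v = 808.5·(+0.06261)/1.13422 + 247.4 = 292.0316
M2: Pc = R·M2+t = (-0.10485, -0.16556, +1.09849); u = 796.1·(-0.10485)/1.09849 + 311.9 = 235.9107, v = 808.5·(-0.16556)/1.09849 + 247.4 = 125.5473
M3: Pc = R·M3+t = (-0.32837, -0.12701, +1.04518); u = 796.1·(-0.32837)/1.04518 + 311.9 = 61.7824, v = 808.5·(-0.12701)/1.04518 + 247.4 = 149.1491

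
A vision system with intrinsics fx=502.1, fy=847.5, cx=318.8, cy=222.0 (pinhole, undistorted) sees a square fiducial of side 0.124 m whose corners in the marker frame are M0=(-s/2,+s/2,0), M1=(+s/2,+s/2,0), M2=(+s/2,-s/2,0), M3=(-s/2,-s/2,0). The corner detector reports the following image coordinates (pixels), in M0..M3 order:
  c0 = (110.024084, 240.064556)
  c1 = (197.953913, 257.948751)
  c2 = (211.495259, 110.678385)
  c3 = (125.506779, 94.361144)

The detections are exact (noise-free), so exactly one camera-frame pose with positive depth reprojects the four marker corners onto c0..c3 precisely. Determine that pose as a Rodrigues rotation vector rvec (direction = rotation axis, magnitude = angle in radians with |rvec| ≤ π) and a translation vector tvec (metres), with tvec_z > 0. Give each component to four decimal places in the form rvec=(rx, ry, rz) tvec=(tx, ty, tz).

rvec=(-0.1366, 0.0369, 0.1196) tvec=(-0.2199, -0.0390, 0.7004)

Intrinsics K: fx=502.1, fy=847.5, cx=318.8, cy=222.0
Marker side s = 0.124 m; corners in marker frame (Z=0):
  M0 = (-0.0620, +0.0620, 0)
  M1 = (+0.0620, +0.0620, 0)
  M2 = (+0.0620, -0.0620, 0)
  M3 = (-0.0620, -0.0620, 0)
Detected image corners:
  c0 = (110.024084, 240.064556) px
  c1 = (197.953913, 257.948751) px
  c2 = (211.495259, 110.678385) px
  c3 = (125.506779, 94.361144) px
Planar DLT: solve 8×8 A·h = b for H (H[2,2]=1):
  H  [+690.87113 -147.81608 +161.15828]
  H  [+126.58531 +1147.79931 +174.86320]
  H  [-0.06400 -0.19072 +1.00000]
B = K⁻¹H; ‖b₁‖=1.427743, ‖b₂‖=1.427743; λ = 2/(‖b₁‖+‖b₂‖) = 0.700406, sign → tz>0 ⇒ λ=+0.700406
r₁ = λ·B[:,0] = (+0.99220,+0.11636,-0.04483); r₂ = λ·B[:,1] = (-0.12138,+0.98358,-0.13358)
r₃ = r₁×r₂ = (+0.02855,+0.13798,+0.99002); SVD([r₁ r₂ r₃]) → R = UVᵀ:
  R  [+0.99220 -0.12138 +0.02855]
  R  [+0.11636 +0.98358 +0.13798]
  R  [-0.04483 -0.13358 +0.99002]
t = (-0.21990, -0.03896, +0.70041) m
tr R = 2.965795; θ = arccos((tr R − 1)/2) = 0.185210 rad = 10.612°
axis k = ((R−Rᵀ)₃₂, (R−Rᵀ)₁₃, (R−Rᵀ)₂₁) / (2 sinθ) = (-0.737326, +0.199220, +0.645493)
rvec = θ·k = (-0.136560, +0.036898, +0.119552)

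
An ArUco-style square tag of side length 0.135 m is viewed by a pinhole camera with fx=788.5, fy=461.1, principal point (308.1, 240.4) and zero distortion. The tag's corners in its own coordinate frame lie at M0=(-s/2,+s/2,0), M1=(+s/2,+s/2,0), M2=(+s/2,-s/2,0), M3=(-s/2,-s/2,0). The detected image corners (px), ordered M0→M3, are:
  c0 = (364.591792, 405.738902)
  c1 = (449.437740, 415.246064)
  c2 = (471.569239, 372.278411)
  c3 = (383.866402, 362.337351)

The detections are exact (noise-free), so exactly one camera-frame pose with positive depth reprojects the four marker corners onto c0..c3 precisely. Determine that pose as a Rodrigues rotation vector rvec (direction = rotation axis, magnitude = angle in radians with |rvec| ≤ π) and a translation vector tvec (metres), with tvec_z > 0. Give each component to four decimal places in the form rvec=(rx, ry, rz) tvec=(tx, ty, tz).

Intrinsics K: fx=788.5, fy=461.1, cx=308.1, cy=240.4
Marker side s = 0.135 m; corners in marker frame (Z=0):
  M0 = (-0.0675, +0.0675, 0)
  M1 = (+0.0675, +0.0675, 0)
  M2 = (+0.0675, -0.0675, 0)
  M3 = (-0.0675, -0.0675, 0)
Detected image corners:
  c0 = (364.591792, 405.738902) px
  c1 = (449.437740, 415.246064) px
  c2 = (471.569239, 372.278411) px
  c3 = (383.866402, 362.337351) px
Planar DLT: solve 8×8 A·h = b for H (H[2,2]=1):
  H  [+646.49113 -49.16997 +417.24487]
  H  [+79.08490 +416.97615 +389.27003]
  H  [+0.01821 +0.24966 +1.00000]
B = K⁻¹H; ‖b₁‖=0.828976, ‖b₂‖=0.828976; λ = 2/(‖b₁‖+‖b₂‖) = 1.206307, sign → tz>0 ⇒ λ=+1.206307
r₁ = λ·B[:,0] = (+0.98047,+0.19545,+0.02197); r₂ = λ·B[:,1] = (-0.19290,+0.93386,+0.30116)
r₃ = r₁×r₂ = (+0.03835,-0.29952,+0.95332); SVD([r₁ r₂ r₃]) → R = UVᵀ:
  R  [+0.98047 -0.19290 +0.03835]
  R  [+0.19545 +0.93386 -0.29952]
  R  [+0.02197 +0.30116 +0.95332]
t = (+0.16698, +0.38947, +1.20631) m
tr R = 2.867644; θ = arccos((tr R − 1)/2) = 0.365844 rad = 20.961°
axis k = ((R−Rᵀ)₃₂, (R−Rᵀ)₁₃, (R−Rᵀ)₂₁) / (2 sinθ) = (+0.839561, +0.022898, +0.542783)
rvec = θ·k = (+0.307148, +0.008377, +0.198574)

rvec=(0.3071, 0.0084, 0.1986) tvec=(0.1670, 0.3895, 1.2063)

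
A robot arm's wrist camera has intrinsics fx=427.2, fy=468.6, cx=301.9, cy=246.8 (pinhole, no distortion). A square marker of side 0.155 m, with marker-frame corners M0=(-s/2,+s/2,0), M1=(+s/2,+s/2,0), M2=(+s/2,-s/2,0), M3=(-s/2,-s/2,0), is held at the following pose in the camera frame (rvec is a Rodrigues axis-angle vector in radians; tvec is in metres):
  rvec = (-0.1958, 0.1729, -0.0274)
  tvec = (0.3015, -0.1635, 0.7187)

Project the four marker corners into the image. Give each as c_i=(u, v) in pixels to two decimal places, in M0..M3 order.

c0=(436.62, 191.80) c1=(536.15, 185.10) c2=(525.34, 88.90) c3=(430.24, 98.68)

Intrinsics K: fx=427.2, fy=468.6, cx=301.9, cy=246.8
Marker side s = 0.155 m; corners in marker frame (Z=0):
  M0 = (-0.0775, +0.0775, 0)
  M1 = (+0.0775, +0.0775, 0)
  M2 = (+0.0775, -0.0775, 0)
  M3 = (-0.0775, -0.0775, 0)
rvec = (-0.1958, 0.1729, -0.0274), |rvec| = θ = 0.26265 rad = 15.048°
Rodrigues: sinθ=0.25964, 1−cosθ=0.03429; R = I + sinθ·[k]× + (1−cosθ)·[k]×²:
    [+0.98477 +0.01026 +0.17359]
    [-0.04392 +0.98057 +0.19120]
    [-0.16825 -0.19591 +0.96608]
t = (0.3015, -0.1635, 0.7187) m
M0: Pc = R·M0+t = (+0.22598, -0.08410, +0.71656); u = 427.2·(+0.22598)/0.71656 + 301.9 = 436.6232, v = 468.6·(-0.08410)/0.71656 + 246.8 = 191.8002
M1: Pc = R·M1+t = (+0.37861, -0.09091, +0.69048); u = 427.2·(+0.37861)/0.69048 + 301.9 = 536.1495, v = 468.6·(-0.09091)/0.69048 + 246.8 = 185.1033
M2: Pc = R·M2+t = (+0.37702, -0.24290, +0.72084); u = 427.2·(+0.37702)/0.72084 + 301.9 = 525.3394, v = 468.6·(-0.24290)/0.72084 + 246.8 = 88.8992
M3: Pc = R·M3+t = (+0.22439, -0.23609, +0.74692); u = 427.2·(+0.22439)/0.74692 + 301.9 = 430.2367, v = 468.6·(-0.23609)/0.74692 + 246.8 = 98.6829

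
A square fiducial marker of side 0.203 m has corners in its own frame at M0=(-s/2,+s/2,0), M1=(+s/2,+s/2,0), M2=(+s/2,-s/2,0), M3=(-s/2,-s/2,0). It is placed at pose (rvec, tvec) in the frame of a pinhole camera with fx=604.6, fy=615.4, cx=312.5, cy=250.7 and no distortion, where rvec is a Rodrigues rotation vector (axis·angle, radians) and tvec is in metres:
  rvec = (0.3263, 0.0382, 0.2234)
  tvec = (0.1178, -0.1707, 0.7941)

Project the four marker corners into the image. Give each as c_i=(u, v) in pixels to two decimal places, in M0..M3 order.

c0=(310.61, 176.47) c1=(455.32, 210.26) c2=(501.66, 55.35) c3=(344.52, 18.72)

Intrinsics K: fx=604.6, fy=615.4, cx=312.5, cy=250.7
Marker side s = 0.203 m; corners in marker frame (Z=0):
  M0 = (-0.1015, +0.1015, 0)
  M1 = (+0.1015, +0.1015, 0)
  M2 = (+0.1015, -0.1015, 0)
  M3 = (-0.1015, -0.1015, 0)
rvec = (0.3263, 0.0382, 0.2234), |rvec| = θ = 0.39729 rad = 22.763°
Rodrigues: sinθ=0.38692, 1−cosθ=0.07789; R = I + sinθ·[k]× + (1−cosθ)·[k]×²:
    [+0.97465 -0.21142 +0.07317]
    [+0.22372 +0.92283 -0.31357]
    [-0.00123 +0.32199 +0.94674]
t = (0.1178, -0.1707, 0.7941) m
M0: Pc = R·M0+t = (-0.00259, -0.09974, +0.82691); u = 604.6·(-0.00259)/0.82691 + 312.5 = 310.6091, v = 615.4·(-0.09974)/0.82691 + 250.7 = 176.4716
M1: Pc = R·M1+t = (+0.19527, -0.05432, +0.82666); u = 604.6·(+0.19527)/0.82666 + 312.5 = 455.3151, v = 615.4·(-0.05432)/0.82666 + 250.7 = 210.2582
M2: Pc = R·M2+t = (+0.23819, -0.24166, +0.76129); u = 604.6·(+0.23819)/0.76129 + 312.5 = 501.6617, v = 615.4·(-0.24166)/0.76129 + 250.7 = 55.3512
M3: Pc = R·M3+t = (+0.04033, -0.28708, +0.76154); u = 604.6·(+0.04033)/0.76154 + 312.5 = 344.5200, v = 615.4·(-0.28708)/0.76154 + 250.7 = 18.7155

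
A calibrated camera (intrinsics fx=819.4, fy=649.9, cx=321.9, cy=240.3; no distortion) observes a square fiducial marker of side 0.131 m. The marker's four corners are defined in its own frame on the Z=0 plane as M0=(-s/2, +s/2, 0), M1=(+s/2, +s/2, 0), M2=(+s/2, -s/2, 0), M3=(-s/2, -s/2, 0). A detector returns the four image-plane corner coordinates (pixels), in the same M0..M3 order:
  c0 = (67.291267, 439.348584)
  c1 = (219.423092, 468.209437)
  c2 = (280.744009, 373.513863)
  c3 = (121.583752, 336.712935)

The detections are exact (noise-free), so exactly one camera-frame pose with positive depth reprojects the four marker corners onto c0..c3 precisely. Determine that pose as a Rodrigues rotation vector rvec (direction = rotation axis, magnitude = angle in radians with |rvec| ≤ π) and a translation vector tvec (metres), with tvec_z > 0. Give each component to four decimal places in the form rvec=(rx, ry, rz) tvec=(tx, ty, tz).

rvec=(0.4034, -0.2289, 0.3950) tvec=(-0.1190, 0.1682, 0.6573)

Intrinsics K: fx=819.4, fy=649.9, cx=321.9, cy=240.3
Marker side s = 0.131 m; corners in marker frame (Z=0):
  M0 = (-0.0655, +0.0655, 0)
  M1 = (+0.0655, +0.0655, 0)
  M2 = (+0.0655, -0.0655, 0)
  M3 = (-0.0655, -0.0655, 0)
Detected image corners:
  c0 = (67.291267, 439.348584) px
  c1 = (219.423092, 468.209437) px
  c2 = (280.744009, 373.513863) px
  c3 = (121.583752, 336.712935) px
Planar DLT: solve 8×8 A·h = b for H (H[2,2]=1):
  H  [+1263.83876 -354.22659 +173.56190]
  H  [+429.44540 +958.49735 +406.57179]
  H  [+0.44466 +0.50985 +1.00000]
B = K⁻¹H; ‖b₁‖=1.521429, ‖b₂‖=1.521429; λ = 2/(‖b₁‖+‖b₂‖) = 0.657277, sign → tz>0 ⇒ λ=+0.657277
r₁ = λ·B[:,0] = (+0.89897,+0.32626,+0.29226); r₂ = λ·B[:,1] = (-0.41579,+0.84547,+0.33511)
r₃ = r₁×r₂ = (-0.13777,-0.42278,+0.89570); SVD([r₁ r₂ r₃]) → R = UVᵀ:
  R  [+0.89897 -0.41579 -0.13777]
  R  [+0.32626 +0.84547 -0.42278]
  R  [+0.29226 +0.33511 +0.89570]
t = (-0.11899, +0.16816, +0.65728) m
tr R = 2.640136; θ = arccos((tr R − 1)/2) = 0.609266 rad = 34.908°
axis k = ((R−Rᵀ)₃₂, (R−Rᵀ)₁₃, (R−Rᵀ)₂₁) / (2 sinθ) = (+0.662183, -0.375725, +0.648340)
rvec = θ·k = (+0.403445, -0.228917, +0.395012)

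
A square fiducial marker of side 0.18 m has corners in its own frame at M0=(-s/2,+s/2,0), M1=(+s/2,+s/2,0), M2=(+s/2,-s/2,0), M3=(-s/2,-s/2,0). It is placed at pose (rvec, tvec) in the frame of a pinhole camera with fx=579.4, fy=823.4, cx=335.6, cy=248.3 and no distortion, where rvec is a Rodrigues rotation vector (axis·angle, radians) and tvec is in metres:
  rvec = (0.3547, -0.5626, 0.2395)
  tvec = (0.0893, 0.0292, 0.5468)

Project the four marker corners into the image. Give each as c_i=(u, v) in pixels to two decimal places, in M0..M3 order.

Intrinsics K: fx=579.4, fy=823.4, cx=335.6, cy=248.3
Marker side s = 0.18 m; corners in marker frame (Z=0):
  M0 = (-0.0900, +0.0900, 0)
  M1 = (+0.0900, +0.0900, 0)
  M2 = (+0.0900, -0.0900, 0)
  M3 = (-0.0900, -0.0900, 0)
rvec = (0.3547, -0.5626, 0.2395), |rvec| = θ = 0.70689 rad = 40.502°
Rodrigues: sinθ=0.64947, 1−cosθ=0.23961; R = I + sinθ·[k]× + (1−cosθ)·[k]×²:
    [+0.82072 -0.31574 -0.47617]
    [+0.12436 +0.91216 -0.39050]
    [+0.55764 +0.26128 +0.78789]
t = (0.0893, 0.0292, 0.5468) m
M0: Pc = R·M0+t = (-0.01298, +0.10010, +0.52013); u = 579.4·(-0.01298)/0.52013 + 335.6 = 321.1399, v = 823.4·(+0.10010)/0.52013 + 248.3 = 406.7701
M1: Pc = R·M1+t = (+0.13475, +0.12249, +0.62050); u = 579.4·(+0.13475)/0.62050 + 335.6 = 461.4223, v = 823.4·(+0.12249)/0.62050 + 248.3 = 410.8387
M2: Pc = R·M2+t = (+0.19158, -0.04170, +0.57347); u = 579.4·(+0.19158)/0.57347 + 335.6 = 529.1610, v = 823.4·(-0.04170)/0.57347 + 248.3 = 188.4225
M3: Pc = R·M3+t = (+0.04385, -0.06409, +0.47310); u = 579.4·(+0.04385)/0.47310 + 335.6 = 389.3052, v = 823.4·(-0.06409)/0.47310 + 248.3 = 136.7605

c0=(321.14, 406.77) c1=(461.42, 410.84) c2=(529.16, 188.42) c3=(389.31, 136.76)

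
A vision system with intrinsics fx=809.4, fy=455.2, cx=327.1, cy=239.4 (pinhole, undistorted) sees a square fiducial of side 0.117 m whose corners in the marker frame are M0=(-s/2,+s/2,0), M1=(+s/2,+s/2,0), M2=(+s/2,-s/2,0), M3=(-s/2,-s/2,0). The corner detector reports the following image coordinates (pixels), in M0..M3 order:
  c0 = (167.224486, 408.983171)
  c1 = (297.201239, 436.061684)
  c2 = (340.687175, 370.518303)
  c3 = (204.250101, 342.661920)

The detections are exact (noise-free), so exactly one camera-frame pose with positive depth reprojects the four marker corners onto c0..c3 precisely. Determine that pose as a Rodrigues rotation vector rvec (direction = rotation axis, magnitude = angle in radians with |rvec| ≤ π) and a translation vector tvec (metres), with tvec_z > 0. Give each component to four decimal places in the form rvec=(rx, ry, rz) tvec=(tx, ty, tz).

rvec=(0.2576, 0.0870, 0.3292) tvec=(-0.0623, 0.2214, 0.6679)

Intrinsics K: fx=809.4, fy=455.2, cx=327.1, cy=239.4
Marker side s = 0.117 m; corners in marker frame (Z=0):
  M0 = (-0.0585, +0.0585, 0)
  M1 = (+0.0585, +0.0585, 0)
  M2 = (+0.0585, -0.0585, 0)
  M3 = (-0.0585, -0.0585, 0)
Detected image corners:
  c0 = (167.224486, 408.983171) px
  c1 = (297.201239, 436.061684) px
  c2 = (340.687175, 370.518303) px
  c3 = (204.250101, 342.661920) px
Planar DLT: solve 8×8 A·h = b for H (H[2,2]=1):
  H  [+1121.77899 -244.23057 +251.62673]
  H  [+209.82784 +717.50109 +390.26721]
  H  [-0.06382 +0.39523 +1.00000]
B = K⁻¹H; ‖b₁‖=1.497197, ‖b₂‖=1.497197; λ = 2/(‖b₁‖+‖b₂‖) = 0.667915, sign → tz>0 ⇒ λ=+0.667915
r₁ = λ·B[:,0] = (+0.94291,+0.33030,-0.04262); r₂ = λ·B[:,1] = (-0.30822,+0.91396,+0.26398)
r₃ = r₁×r₂ = (+0.12615,-0.23577,+0.96359); SVD([r₁ r₂ r₃]) → R = UVᵀ:
  R  [+0.94291 -0.30822 +0.12615]
  R  [+0.33030 +0.91396 -0.23577]
  R  [-0.04262 +0.26398 +0.96359]
t = (-0.06228, +0.22137, +0.66791) m
tr R = 2.820456; θ = arccos((tr R − 1)/2) = 0.426962 rad = 24.463°
axis k = ((R−Rᵀ)₃₂, (R−Rᵀ)₁₃, (R−Rᵀ)₂₁) / (2 sinθ) = (+0.603410, +0.203777, +0.770955)
rvec = θ·k = (+0.257634, +0.087005, +0.329169)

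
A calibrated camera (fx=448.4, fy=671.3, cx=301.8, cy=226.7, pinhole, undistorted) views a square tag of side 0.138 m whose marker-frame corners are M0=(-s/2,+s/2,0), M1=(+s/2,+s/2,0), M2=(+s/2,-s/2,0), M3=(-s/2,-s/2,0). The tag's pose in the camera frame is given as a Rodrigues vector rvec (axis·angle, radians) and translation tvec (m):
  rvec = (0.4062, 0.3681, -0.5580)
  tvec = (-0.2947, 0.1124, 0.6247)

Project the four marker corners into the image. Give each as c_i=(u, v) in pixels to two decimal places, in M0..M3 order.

c0=(95.78, 421.63) c1=(154.93, 375.65) c2=(83.82, 260.76) c3=(28.00, 320.36)

Intrinsics K: fx=448.4, fy=671.3, cx=301.8, cy=226.7
Marker side s = 0.138 m; corners in marker frame (Z=0):
  M0 = (-0.0690, +0.0690, 0)
  M1 = (+0.0690, +0.0690, 0)
  M2 = (+0.0690, -0.0690, 0)
  M3 = (-0.0690, -0.0690, 0)
rvec = (0.4062, 0.3681, -0.5580), |rvec| = θ = 0.78221 rad = 44.818°
Rodrigues: sinθ=0.70485, 1−cosθ=0.29065; R = I + sinθ·[k]× + (1−cosθ)·[k]×²:
    [+0.78773 +0.57384 +0.22403]
    [-0.43179 +0.77372 -0.46360]
    [-0.43936 +0.26846 +0.85726]
t = (-0.2947, 0.1124, 0.6247) m
M0: Pc = R·M0+t = (-0.30946, +0.19558, +0.67354); u = 448.4·(-0.30946)/0.67354 + 301.8 = 95.7820, v = 671.3·(+0.19558)/0.67354 + 226.7 = 421.6295
M1: Pc = R·M1+t = (-0.20075, +0.13599, +0.61291); u = 448.4·(-0.20075)/0.61291 + 301.8 = 154.9311, v = 671.3·(+0.13599)/0.61291 + 226.7 = 375.6495
M2: Pc = R·M2+t = (-0.27994, +0.02922, +0.57586); u = 448.4·(-0.27994)/0.57586 + 301.8 = 83.8206, v = 671.3·(+0.02922)/0.57586 + 226.7 = 260.7629
M3: Pc = R·M3+t = (-0.38865, +0.08881, +0.63649); u = 448.4·(-0.38865)/0.63649 + 301.8 = 28.0027, v = 671.3·(+0.08881)/0.63649 + 226.7 = 320.3632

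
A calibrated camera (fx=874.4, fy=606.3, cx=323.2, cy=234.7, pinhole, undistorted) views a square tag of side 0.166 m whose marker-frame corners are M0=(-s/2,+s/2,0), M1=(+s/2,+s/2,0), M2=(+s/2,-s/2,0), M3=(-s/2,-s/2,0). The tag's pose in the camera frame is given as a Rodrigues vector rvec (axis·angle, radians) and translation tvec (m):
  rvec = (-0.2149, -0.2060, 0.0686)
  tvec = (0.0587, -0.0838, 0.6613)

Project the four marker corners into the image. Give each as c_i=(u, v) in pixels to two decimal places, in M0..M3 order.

c0=(286.74, 224.72) c1=(503.52, 238.87) c2=(503.62, 97.63) c3=(298.71, 77.34)

Intrinsics K: fx=874.4, fy=606.3, cx=323.2, cy=234.7
Marker side s = 0.166 m; corners in marker frame (Z=0):
  M0 = (-0.0830, +0.0830, 0)
  M1 = (+0.0830, +0.0830, 0)
  M2 = (+0.0830, -0.0830, 0)
  M3 = (-0.0830, -0.0830, 0)
rvec = (-0.2149, -0.2060, 0.0686), |rvec| = θ = 0.30549 rad = 17.503°
Rodrigues: sinθ=0.30076, 1−cosθ=0.04630; R = I + sinθ·[k]× + (1−cosθ)·[k]×²:
    [+0.97661 -0.04557 -0.21012]
    [+0.08950 +0.97475 +0.20456]
    [+0.19550 -0.21858 +0.95603]
t = (0.0587, -0.0838, 0.6613) m
M0: Pc = R·M0+t = (-0.02614, -0.01032, +0.62693); u = 874.4·(-0.02614)/0.62693 + 323.2 = 286.7397, v = 606.3·(-0.01032)/0.62693 + 234.7 = 224.7157
M1: Pc = R·M1+t = (+0.13598, +0.00453, +0.65938); u = 874.4·(+0.13598)/0.65938 + 323.2 = 503.5160, v = 606.3·(+0.00453)/0.65938 + 234.7 = 238.8682
M2: Pc = R·M2+t = (+0.14354, -0.15728, +0.69567); u = 874.4·(+0.14354)/0.69567 + 323.2 = 503.6202, v = 606.3·(-0.15728)/0.69567 + 234.7 = 97.6284
M3: Pc = R·M3+t = (-0.01858, -0.17213, +0.66322); u = 874.4·(-0.01858)/0.66322 + 323.2 = 298.7089, v = 606.3·(-0.17213)/0.66322 + 234.7 = 77.3391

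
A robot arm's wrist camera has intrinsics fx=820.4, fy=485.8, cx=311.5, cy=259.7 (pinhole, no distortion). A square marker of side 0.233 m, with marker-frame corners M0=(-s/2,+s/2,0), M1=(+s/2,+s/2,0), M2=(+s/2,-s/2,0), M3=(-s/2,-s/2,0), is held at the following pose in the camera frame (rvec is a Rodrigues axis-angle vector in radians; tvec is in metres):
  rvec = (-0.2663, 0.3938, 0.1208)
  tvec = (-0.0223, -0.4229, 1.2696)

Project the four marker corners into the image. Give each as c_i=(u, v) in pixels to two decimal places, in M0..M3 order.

c0=(216.87, 139.49) c1=(356.07, 136.38) c2=(379.73, 55.02) c3=(244.52, 63.56)

Intrinsics K: fx=820.4, fy=485.8, cx=311.5, cy=259.7
Marker side s = 0.233 m; corners in marker frame (Z=0):
  M0 = (-0.1165, +0.1165, 0)
  M1 = (+0.1165, +0.1165, 0)
  M2 = (+0.1165, -0.1165, 0)
  M3 = (-0.1165, -0.1165, 0)
rvec = (-0.2663, 0.3938, 0.1208), |rvec| = θ = 0.49050 rad = 28.103°
Rodrigues: sinθ=0.47106, 1−cosθ=0.11790; R = I + sinθ·[k]× + (1−cosθ)·[k]×²:
    [+0.91685 -0.16741 +0.36243]
    [+0.06462 +0.95810 +0.27906]
    [-0.39396 -0.23244 +0.88925]
t = (-0.0223, -0.4229, 1.2696) m
M0: Pc = R·M0+t = (-0.14862, -0.31881, +1.28842); u = 820.4·(-0.14862)/1.28842 + 311.5 = 216.8688, v = 485.8·(-0.31881)/1.28842 + 259.7 = 139.4921
M1: Pc = R·M1+t = (+0.06501, -0.30375, +1.19662); u = 820.4·(+0.06501)/1.19662 + 311.5 = 356.0709, v = 485.8·(-0.30375)/1.19662 + 259.7 = 136.3837
M2: Pc = R·M2+t = (+0.10402, -0.52699, +1.25078); u = 820.4·(+0.10402)/1.25078 + 311.5 = 379.7251, v = 485.8·(-0.52699)/1.25078 + 259.7 = 55.0188
M3: Pc = R·M3+t = (-0.10961, -0.54205, +1.34258); u = 820.4·(-0.10961)/1.34258 + 311.5 = 244.5210, v = 485.8·(-0.54205)/1.34258 + 259.7 = 63.5648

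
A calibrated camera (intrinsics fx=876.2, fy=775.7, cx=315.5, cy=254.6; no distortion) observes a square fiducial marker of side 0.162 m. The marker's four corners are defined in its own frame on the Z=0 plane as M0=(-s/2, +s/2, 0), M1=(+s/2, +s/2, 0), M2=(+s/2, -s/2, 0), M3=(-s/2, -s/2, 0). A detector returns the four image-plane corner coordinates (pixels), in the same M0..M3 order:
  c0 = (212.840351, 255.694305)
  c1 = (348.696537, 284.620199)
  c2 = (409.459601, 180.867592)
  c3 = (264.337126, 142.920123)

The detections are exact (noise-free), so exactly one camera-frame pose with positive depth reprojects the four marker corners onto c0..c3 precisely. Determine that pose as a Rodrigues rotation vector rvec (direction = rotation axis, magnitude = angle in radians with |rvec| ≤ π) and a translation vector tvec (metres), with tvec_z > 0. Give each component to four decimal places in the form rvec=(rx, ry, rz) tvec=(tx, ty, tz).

Intrinsics K: fx=876.2, fy=775.7, cx=315.5, cy=254.6
Marker side s = 0.162 m; corners in marker frame (Z=0):
  M0 = (-0.0810, +0.0810, 0)
  M1 = (+0.0810, +0.0810, 0)
  M2 = (+0.0810, -0.0810, 0)
  M3 = (-0.0810, -0.0810, 0)
Detected image corners:
  c0 = (212.840351, 255.694305) px
  c1 = (348.696537, 284.620199) px
  c2 = (409.459601, 180.867592) px
  c3 = (264.337126, 142.920123) px
Planar DLT: solve 8×8 A·h = b for H (H[2,2]=1):
  H  [+972.79548 -178.85664 +309.56204]
  H  [+279.90319 +785.32426 +218.88526]
  H  [+0.34595 +0.54536 +1.00000]
B = K⁻¹H; ‖b₁‖=1.073494, ‖b₂‖=1.073494; λ = 2/(‖b₁‖+‖b₂‖) = 0.931538, sign → tz>0 ⇒ λ=+0.931538
r₁ = λ·B[:,0] = (+0.91819,+0.23036,+0.32226); r₂ = λ·B[:,1] = (-0.37308,+0.77635,+0.50802)
r₃ = r₁×r₂ = (-0.13316,-0.58670,+0.79878); SVD([r₁ r₂ r₃]) → R = UVᵀ:
  R  [+0.91819 -0.37308 -0.13316]
  R  [+0.23036 +0.77635 -0.58670]
  R  [+0.32226 +0.50802 +0.79878]
t = (-0.00631, -0.04289, +0.93154) m
tr R = 2.493329; θ = arccos((tr R − 1)/2) = 0.727763 rad = 41.698°
axis k = ((R−Rᵀ)₃₂, (R−Rᵀ)₁₃, (R−Rᵀ)₂₁) / (2 sinθ) = (+0.822849, -0.342323, +0.453579)
rvec = θ·k = (+0.598839, -0.249130, +0.330098)

rvec=(0.5988, -0.2491, 0.3301) tvec=(-0.0063, -0.0429, 0.9315)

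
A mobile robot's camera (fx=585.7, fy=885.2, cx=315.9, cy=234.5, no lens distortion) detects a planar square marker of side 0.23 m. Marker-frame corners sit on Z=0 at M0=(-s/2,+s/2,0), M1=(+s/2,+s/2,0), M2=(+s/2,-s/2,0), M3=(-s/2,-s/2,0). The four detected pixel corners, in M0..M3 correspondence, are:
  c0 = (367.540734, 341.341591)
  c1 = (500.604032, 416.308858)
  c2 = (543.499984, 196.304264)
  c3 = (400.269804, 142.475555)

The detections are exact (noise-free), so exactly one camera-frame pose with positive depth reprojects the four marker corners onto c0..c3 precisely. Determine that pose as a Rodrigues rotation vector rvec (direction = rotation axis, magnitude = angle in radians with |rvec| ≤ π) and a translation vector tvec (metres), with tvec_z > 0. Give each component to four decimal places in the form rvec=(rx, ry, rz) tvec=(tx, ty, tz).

Intrinsics K: fx=585.7, fy=885.2, cx=315.9, cy=234.5
Marker side s = 0.23 m; corners in marker frame (Z=0):
  M0 = (-0.1150, +0.1150, 0)
  M1 = (+0.1150, +0.1150, 0)
  M2 = (+0.1150, -0.1150, 0)
  M3 = (-0.1150, -0.1150, 0)
Detected image corners:
  c0 = (367.540734, 341.341591) px
  c1 = (500.604032, 416.308858) px
  c2 = (543.499984, 196.304264) px
  c3 = (400.269804, 142.475555) px
Planar DLT: solve 8×8 A·h = b for H (H[2,2]=1):
  H  [+375.71149 -79.63681 +448.64173]
  H  [+145.14091 +958.50103 +274.49275]
  H  [-0.49552 +0.18435 +1.00000]
B = K⁻¹H; ‖b₁‖=1.076333, ‖b₂‖=1.076333; λ = 2/(‖b₁‖+‖b₂‖) = 0.929080, sign → tz>0 ⇒ λ=+0.929080
r₁ = λ·B[:,0] = (+0.84429,+0.27429,-0.46037); r₂ = λ·B[:,1] = (-0.21870,+0.96064,+0.17127)
r₃ = r₁×r₂ = (+0.48923,-0.04392,+0.87105); SVD([r₁ r₂ r₃]) → R = UVᵀ:
  R  [+0.84429 -0.21870 +0.48923]
  R  [+0.27429 +0.96064 -0.04392]
  R  [-0.46037 +0.17127 +0.87105]
t = (+0.21056, +0.04198, +0.92908) m
tr R = 2.675974; θ = arccos((tr R − 1)/2) = 0.577212 rad = 33.072°
axis k = ((R−Rᵀ)₃₂, (R−Rᵀ)₁₃, (R−Rᵀ)₂₁) / (2 sinθ) = (+0.197176, +0.870098, +0.451720)
rvec = θ·k = (+0.113812, +0.502231, +0.260738)

rvec=(0.1138, 0.5022, 0.2607) tvec=(0.2106, 0.0420, 0.9291)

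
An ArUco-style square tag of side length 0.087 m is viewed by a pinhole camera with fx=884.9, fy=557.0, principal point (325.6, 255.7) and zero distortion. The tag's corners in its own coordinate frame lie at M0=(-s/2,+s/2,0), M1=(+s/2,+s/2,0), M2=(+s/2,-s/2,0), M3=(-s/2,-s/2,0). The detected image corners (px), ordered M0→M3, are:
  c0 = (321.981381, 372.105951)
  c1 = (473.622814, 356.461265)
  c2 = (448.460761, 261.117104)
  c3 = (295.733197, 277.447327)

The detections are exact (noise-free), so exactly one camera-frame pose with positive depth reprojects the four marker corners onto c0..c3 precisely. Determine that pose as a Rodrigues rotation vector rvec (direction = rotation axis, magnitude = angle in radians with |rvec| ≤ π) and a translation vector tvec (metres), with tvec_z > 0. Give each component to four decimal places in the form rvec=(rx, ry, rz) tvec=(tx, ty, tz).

Intrinsics K: fx=884.9, fy=557.0, cx=325.6, cy=255.7
Marker side s = 0.087 m; corners in marker frame (Z=0):
  M0 = (-0.0435, +0.0435, 0)
  M1 = (+0.0435, +0.0435, 0)
  M2 = (+0.0435, -0.0435, 0)
  M3 = (-0.0435, -0.0435, 0)
Detected image corners:
  c0 = (321.981381, 372.105951) px
  c1 = (473.622814, 356.461265) px
  c2 = (448.460761, 261.117104) px
  c3 = (295.733197, 277.447327) px
Planar DLT: solve 8×8 A·h = b for H (H[2,2]=1):
  H  [+1723.34264 +331.42942 +384.77923]
  H  [-205.04429 +1121.54253 +316.99926]
  H  [-0.06723 +0.09339 +1.00000]
B = K⁻¹H; ‖b₁‖=2.001994, ‖b₂‖=2.001994; λ = 2/(‖b₁‖+‖b₂‖) = 0.499502, sign → tz>0 ⇒ λ=+0.499502
r₁ = λ·B[:,0] = (+0.98514,-0.16846,-0.03358); r₂ = λ·B[:,1] = (+0.16992,+0.98435,+0.04665)
r₃ = r₁×r₂ = (+0.02520,-0.05166,+0.99835); SVD([r₁ r₂ r₃]) → R = UVᵀ:
  R  [+0.98514 +0.16992 +0.02520]
  R  [-0.16846 +0.98435 -0.05166]
  R  [-0.03358 +0.04665 +0.99835]
t = (+0.03341, +0.05497, +0.49950) m
tr R = 2.967836; θ = arccos((tr R − 1)/2) = 0.179584 rad = 10.289°
axis k = ((R−Rᵀ)₃₂, (R−Rᵀ)₁₃, (R−Rᵀ)₂₁) / (2 sinθ) = (+0.275188, +0.164529, -0.947207)
rvec = θ·k = (+0.049419, +0.029547, -0.170103)

rvec=(0.0494, 0.0295, -0.1701) tvec=(0.0334, 0.0550, 0.4995)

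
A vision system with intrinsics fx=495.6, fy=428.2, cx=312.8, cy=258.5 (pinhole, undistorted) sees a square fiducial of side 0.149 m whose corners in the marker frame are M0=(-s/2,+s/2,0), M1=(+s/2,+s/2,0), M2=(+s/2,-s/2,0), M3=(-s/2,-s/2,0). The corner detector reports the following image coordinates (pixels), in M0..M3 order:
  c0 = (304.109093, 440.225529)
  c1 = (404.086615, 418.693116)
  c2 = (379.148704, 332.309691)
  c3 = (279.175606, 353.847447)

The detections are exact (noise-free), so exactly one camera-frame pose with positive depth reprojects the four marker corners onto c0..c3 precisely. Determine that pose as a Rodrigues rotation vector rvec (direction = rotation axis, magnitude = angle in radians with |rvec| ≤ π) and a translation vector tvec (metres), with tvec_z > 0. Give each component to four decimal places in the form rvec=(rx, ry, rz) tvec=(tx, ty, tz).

Intrinsics K: fx=495.6, fy=428.2, cx=312.8, cy=258.5
Marker side s = 0.149 m; corners in marker frame (Z=0):
  M0 = (-0.0745, +0.0745, 0)
  M1 = (+0.0745, +0.0745, 0)
  M2 = (+0.0745, -0.0745, 0)
  M3 = (-0.0745, -0.0745, 0)
Detected image corners:
  c0 = (304.109093, 440.225529) px
  c1 = (404.086615, 418.693116) px
  c2 = (379.148704, 332.309691) px
  c3 = (279.175606, 353.847447) px
Planar DLT: solve 8×8 A·h = b for H (H[2,2]=1):
  H  [+670.81790 +167.29147 +341.62812]
  H  [-144.70866 +579.66625 +386.26873]
  H  [-0.00046 -0.00018 +1.00000]
B = K⁻¹H; ‖b₁‖=1.395312, ‖b₂‖=1.395312; λ = 2/(‖b₁‖+‖b₂‖) = 0.716685, sign → tz>0 ⇒ λ=+0.716685
r₁ = λ·B[:,0] = (+0.97028,-0.24200,-0.00033); r₂ = λ·B[:,1] = (+0.24200,+0.97028,-0.00013)
r₃ = r₁×r₂ = (+0.00035,+0.00005,+1.00000); SVD([r₁ r₂ r₃]) → R = UVᵀ:
  R  [+0.97028 +0.24200 +0.00035]
  R  [-0.24200 +0.97028 +0.00005]
  R  [-0.00033 -0.00013 +1.00000]
t = (+0.04169, +0.21385, +0.71669) m
tr R = 2.940551; θ = arccos((tr R − 1)/2) = 0.244429 rad = 14.005°
axis k = ((R−Rᵀ)₃₂, (R−Rᵀ)₁₃, (R−Rᵀ)₂₁) / (2 sinθ) = (-0.000366, +0.001409, -0.999999)
rvec = θ·k = (-0.000090, +0.000344, -0.244429)

rvec=(-0.0001, 0.0003, -0.2444) tvec=(0.0417, 0.2138, 0.7167)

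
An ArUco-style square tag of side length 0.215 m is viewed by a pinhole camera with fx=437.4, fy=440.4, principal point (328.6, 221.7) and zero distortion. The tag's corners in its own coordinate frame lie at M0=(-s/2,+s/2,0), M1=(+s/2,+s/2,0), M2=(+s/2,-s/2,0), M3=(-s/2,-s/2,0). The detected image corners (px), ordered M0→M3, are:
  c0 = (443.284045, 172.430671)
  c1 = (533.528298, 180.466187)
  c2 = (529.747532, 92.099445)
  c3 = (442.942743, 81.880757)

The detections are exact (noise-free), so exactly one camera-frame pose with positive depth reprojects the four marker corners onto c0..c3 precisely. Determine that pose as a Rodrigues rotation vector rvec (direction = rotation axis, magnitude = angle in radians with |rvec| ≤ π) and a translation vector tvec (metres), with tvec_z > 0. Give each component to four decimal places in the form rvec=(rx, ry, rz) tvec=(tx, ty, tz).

Intrinsics K: fx=437.4, fy=440.4, cx=328.6, cy=221.7
Marker side s = 0.215 m; corners in marker frame (Z=0):
  M0 = (-0.1075, +0.1075, 0)
  M1 = (+0.1075, +0.1075, 0)
  M2 = (+0.1075, -0.1075, 0)
  M3 = (-0.1075, -0.1075, 0)
Detected image corners:
  c0 = (443.284045, 172.430671) px
  c1 = (533.528298, 180.466187) px
  c2 = (529.747532, 92.099445) px
  c3 = (442.942743, 81.880757) px
Planar DLT: solve 8×8 A·h = b for H (H[2,2]=1):
  H  [+476.04433 -79.87582 +487.98461]
  H  [+59.97317 +391.80411 +130.90041]
  H  [+0.13226 -0.18379 +1.00000]
B = K⁻¹H; ‖b₁‖=1.000218, ‖b₂‖=1.000218; λ = 2/(‖b₁‖+‖b₂‖) = 0.999782, sign → tz>0 ⇒ λ=+0.999782
r₁ = λ·B[:,0] = (+0.98877,+0.06958,+0.13223); r₂ = λ·B[:,1] = (-0.04453,+0.98196,-0.18375)
r₃ = r₁×r₂ = (-0.14263,+0.17580,+0.97404); SVD([r₁ r₂ r₃]) → R = UVᵀ:
  R  [+0.98877 -0.04453 -0.14263]
  R  [+0.06958 +0.98196 +0.17580]
  R  [+0.13223 -0.18375 +0.97404]
t = (+0.36431, -0.20613, +0.99978) m
tr R = 2.944775; θ = arccos((tr R − 1)/2) = 0.235544 rad = 13.496°
axis k = ((R−Rᵀ)₃₂, (R−Rᵀ)₁₃, (R−Rᵀ)₂₁) / (2 sinθ) = (-0.770342, -0.588896, +0.244488)
rvec = θ·k = (-0.181450, -0.138711, +0.057588)

rvec=(-0.1814, -0.1387, 0.0576) tvec=(0.3643, -0.2061, 0.9998)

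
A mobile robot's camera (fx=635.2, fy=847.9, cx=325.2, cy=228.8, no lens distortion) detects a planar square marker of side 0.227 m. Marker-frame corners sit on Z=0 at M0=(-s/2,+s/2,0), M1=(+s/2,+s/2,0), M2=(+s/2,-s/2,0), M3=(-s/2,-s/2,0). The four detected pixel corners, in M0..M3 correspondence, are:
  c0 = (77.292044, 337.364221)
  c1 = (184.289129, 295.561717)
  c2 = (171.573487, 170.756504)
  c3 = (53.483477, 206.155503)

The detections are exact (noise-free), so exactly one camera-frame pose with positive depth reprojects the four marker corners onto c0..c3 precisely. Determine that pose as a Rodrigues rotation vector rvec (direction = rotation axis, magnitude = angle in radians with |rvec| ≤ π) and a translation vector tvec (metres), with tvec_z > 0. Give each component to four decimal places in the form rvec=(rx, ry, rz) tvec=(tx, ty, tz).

Intrinsics K: fx=635.2, fy=847.9, cx=325.2, cy=228.8
Marker side s = 0.227 m; corners in marker frame (Z=0):
  M0 = (-0.1135, +0.1135, 0)
  M1 = (+0.1135, +0.1135, 0)
  M2 = (+0.1135, -0.1135, 0)
  M3 = (-0.1135, -0.1135, 0)
Detected image corners:
  c0 = (77.292044, 337.364221) px
  c1 = (184.289129, 295.561717) px
  c2 = (171.573487, 170.756504) px
  c3 = (53.483477, 206.155503) px
Planar DLT: solve 8×8 A·h = b for H (H[2,2]=1):
  H  [+535.47949 +125.73495 +124.19231]
  H  [-86.10139 +659.27121 +254.48529]
  H  [+0.33492 +0.37986 +1.00000]
B = K⁻¹H; ‖b₁‖=0.774580, ‖b₂‖=0.774580; λ = 2/(‖b₁‖+‖b₂‖) = 1.291022, sign → tz>0 ⇒ λ=+1.291022
r₁ = λ·B[:,0] = (+0.86697,-0.24778,+0.43239); r₂ = λ·B[:,1] = (+0.00448,+0.87148,+0.49041)
r₃ = r₁×r₂ = (-0.49833,-0.42324,+0.75666); SVD([r₁ r₂ r₃]) → R = UVᵀ:
  R  [+0.86697 +0.00448 -0.49833]
  R  [-0.24778 +0.87148 -0.42324]
  R  [+0.43239 +0.49041 +0.75666]
t = (-0.40854, +0.03911, +1.29102) m
tr R = 2.495114; θ = arccos((tr R − 1)/2) = 0.726420 rad = 41.621°
axis k = ((R−Rᵀ)₃₂, (R−Rᵀ)₁₃, (R−Rᵀ)₂₁) / (2 sinθ) = (+0.687784, -0.700637, -0.189895)
rvec = θ·k = (+0.499620, -0.508957, -0.137943)

rvec=(0.4996, -0.5090, -0.1379) tvec=(-0.4085, 0.0391, 1.2910)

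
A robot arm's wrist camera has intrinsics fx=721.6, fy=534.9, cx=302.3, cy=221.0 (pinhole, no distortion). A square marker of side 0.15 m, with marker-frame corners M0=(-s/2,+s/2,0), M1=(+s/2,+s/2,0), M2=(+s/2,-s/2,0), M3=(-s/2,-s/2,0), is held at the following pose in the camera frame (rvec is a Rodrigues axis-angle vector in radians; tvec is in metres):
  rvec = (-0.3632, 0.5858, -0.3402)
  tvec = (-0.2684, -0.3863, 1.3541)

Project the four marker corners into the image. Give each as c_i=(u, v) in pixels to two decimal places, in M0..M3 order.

Intrinsics K: fx=721.6, fy=534.9, cx=302.3, cy=221.0
Marker side s = 0.15 m; corners in marker frame (Z=0):
  M0 = (-0.0750, +0.0750, 0)
  M1 = (+0.0750, +0.0750, 0)
  M2 = (+0.0750, -0.0750, 0)
  M3 = (-0.0750, -0.0750, 0)
rvec = (-0.3632, 0.5858, -0.3402), |rvec| = θ = 0.76864 rad = 44.040°
Rodrigues: sinθ=0.69516, 1−cosθ=0.28115; R = I + sinθ·[k]× + (1−cosθ)·[k]×²:
    [+0.78163 +0.20643 +0.58860]
    [-0.40892 +0.88215 +0.23364]
    [-0.47100 -0.42331 +0.77393]
t = (-0.2684, -0.3863, 1.3541) m
M0: Pc = R·M0+t = (-0.31154, -0.28947, +1.35768); u = 721.6·(-0.31154)/1.35768 + 302.3 = 136.7178, v = 534.9·(-0.28947)/1.35768 + 221.0 = 106.9543
M1: Pc = R·M1+t = (-0.19430, -0.35081, +1.28703); u = 721.6·(-0.19430)/1.28703 + 302.3 = 193.3639, v = 534.9·(-0.35081)/1.28703 + 221.0 = 75.2011
M2: Pc = R·M2+t = (-0.22526, -0.48313, +1.35052); u = 721.6·(-0.22526)/1.35052 + 302.3 = 181.9409, v = 534.9·(-0.48313)/1.35052 + 221.0 = 29.6471
M3: Pc = R·M3+t = (-0.34250, -0.42179, +1.42117); u = 721.6·(-0.34250)/1.42117 + 302.3 = 128.3936, v = 534.9·(-0.42179)/1.42117 + 221.0 = 62.2462

c0=(136.72, 106.95) c1=(193.36, 75.20) c2=(181.94, 29.65) c3=(128.39, 62.25)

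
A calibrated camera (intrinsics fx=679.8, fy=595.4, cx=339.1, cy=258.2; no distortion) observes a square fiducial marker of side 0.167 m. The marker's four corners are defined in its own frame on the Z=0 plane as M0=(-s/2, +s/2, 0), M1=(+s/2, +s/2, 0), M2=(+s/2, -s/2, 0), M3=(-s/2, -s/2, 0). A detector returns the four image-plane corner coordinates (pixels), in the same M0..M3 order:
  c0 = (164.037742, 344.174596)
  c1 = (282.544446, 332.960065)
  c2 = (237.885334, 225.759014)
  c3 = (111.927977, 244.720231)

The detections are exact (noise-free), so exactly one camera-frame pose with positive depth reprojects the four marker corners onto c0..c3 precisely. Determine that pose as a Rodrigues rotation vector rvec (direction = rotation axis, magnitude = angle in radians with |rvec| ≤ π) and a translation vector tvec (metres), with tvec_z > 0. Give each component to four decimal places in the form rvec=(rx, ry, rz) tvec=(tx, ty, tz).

Intrinsics K: fx=679.8, fy=595.4, cx=339.1, cy=258.2
Marker side s = 0.167 m; corners in marker frame (Z=0):
  M0 = (-0.0835, +0.0835, 0)
  M1 = (+0.0835, +0.0835, 0)
  M2 = (+0.0835, -0.0835, 0)
  M3 = (-0.0835, -0.0835, 0)
Detected image corners:
  c0 = (164.037742, 344.174596) px
  c1 = (282.544446, 332.960065) px
  c2 = (237.885334, 225.759014) px
  c3 = (111.927977, 244.720231) px
Planar DLT: solve 8×8 A·h = b for H (H[2,2]=1):
  H  [+656.50601 +392.57189 +198.22658]
  H  [-196.66016 +765.20079 +289.35235]
  H  [-0.37402 +0.51305 +1.00000]
B = K⁻¹H; ‖b₁‖=1.223091, ‖b₂‖=1.223091; λ = 2/(‖b₁‖+‖b₂‖) = 0.817601, sign → tz>0 ⇒ λ=+0.817601
r₁ = λ·B[:,0] = (+0.94212,-0.13744,-0.30580); r₂ = λ·B[:,1] = (+0.26291,+0.86886,+0.41947)
r₃ = r₁×r₂ = (+0.20804,-0.47559,+0.85471); SVD([r₁ r₂ r₃]) → R = UVᵀ:
  R  [+0.94212 +0.26291 +0.20804]
  R  [-0.13744 +0.86886 -0.47559]
  R  [-0.30580 +0.41947 +0.85471]
t = (-0.16943, +0.04278, +0.81760) m
tr R = 2.665698; θ = arccos((tr R − 1)/2) = 0.586561 rad = 33.607°
axis k = ((R−Rᵀ)₃₂, (R−Rᵀ)₁₃, (R−Rᵀ)₂₁) / (2 sinθ) = (+0.808548, +0.464175, -0.361652)
rvec = θ·k = (+0.474262, +0.272267, -0.212131)

rvec=(0.4743, 0.2723, -0.2121) tvec=(-0.1694, 0.0428, 0.8176)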